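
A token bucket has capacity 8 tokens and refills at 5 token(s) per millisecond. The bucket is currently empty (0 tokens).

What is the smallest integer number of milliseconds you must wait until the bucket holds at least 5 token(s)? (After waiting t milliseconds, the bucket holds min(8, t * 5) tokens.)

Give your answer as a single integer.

Need t * 5 >= 5, so t >= 5/5.
Smallest integer t = ceil(5/5) = 1.

Answer: 1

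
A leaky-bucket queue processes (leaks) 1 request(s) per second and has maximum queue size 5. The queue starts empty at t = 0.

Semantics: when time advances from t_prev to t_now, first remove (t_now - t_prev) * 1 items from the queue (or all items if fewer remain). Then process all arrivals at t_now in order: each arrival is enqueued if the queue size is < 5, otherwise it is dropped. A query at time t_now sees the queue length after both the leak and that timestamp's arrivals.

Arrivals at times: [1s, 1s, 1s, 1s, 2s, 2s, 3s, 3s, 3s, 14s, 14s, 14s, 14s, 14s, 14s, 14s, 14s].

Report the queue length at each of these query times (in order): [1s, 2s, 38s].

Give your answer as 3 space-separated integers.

Queue lengths at query times:
  query t=1s: backlog = 4
  query t=2s: backlog = 5
  query t=38s: backlog = 0

Answer: 4 5 0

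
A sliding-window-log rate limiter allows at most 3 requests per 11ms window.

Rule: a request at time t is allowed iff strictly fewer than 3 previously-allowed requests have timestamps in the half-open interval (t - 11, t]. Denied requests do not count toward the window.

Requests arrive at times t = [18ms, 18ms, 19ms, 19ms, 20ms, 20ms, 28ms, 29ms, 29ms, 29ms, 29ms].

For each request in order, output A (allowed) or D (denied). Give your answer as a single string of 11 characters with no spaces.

Answer: AAADDDDAADD

Derivation:
Tracking allowed requests in the window:
  req#1 t=18ms: ALLOW
  req#2 t=18ms: ALLOW
  req#3 t=19ms: ALLOW
  req#4 t=19ms: DENY
  req#5 t=20ms: DENY
  req#6 t=20ms: DENY
  req#7 t=28ms: DENY
  req#8 t=29ms: ALLOW
  req#9 t=29ms: ALLOW
  req#10 t=29ms: DENY
  req#11 t=29ms: DENY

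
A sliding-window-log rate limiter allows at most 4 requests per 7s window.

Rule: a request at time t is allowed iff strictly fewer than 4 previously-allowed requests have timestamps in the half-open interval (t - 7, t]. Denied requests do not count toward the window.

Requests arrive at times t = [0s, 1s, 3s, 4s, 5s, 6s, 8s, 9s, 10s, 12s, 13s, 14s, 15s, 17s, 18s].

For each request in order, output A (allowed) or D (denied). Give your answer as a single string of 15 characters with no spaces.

Answer: AAAADDAAAADDAAA

Derivation:
Tracking allowed requests in the window:
  req#1 t=0s: ALLOW
  req#2 t=1s: ALLOW
  req#3 t=3s: ALLOW
  req#4 t=4s: ALLOW
  req#5 t=5s: DENY
  req#6 t=6s: DENY
  req#7 t=8s: ALLOW
  req#8 t=9s: ALLOW
  req#9 t=10s: ALLOW
  req#10 t=12s: ALLOW
  req#11 t=13s: DENY
  req#12 t=14s: DENY
  req#13 t=15s: ALLOW
  req#14 t=17s: ALLOW
  req#15 t=18s: ALLOW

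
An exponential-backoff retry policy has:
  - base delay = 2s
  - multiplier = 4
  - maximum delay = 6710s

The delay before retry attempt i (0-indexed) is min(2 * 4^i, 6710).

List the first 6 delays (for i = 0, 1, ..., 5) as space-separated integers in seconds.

Computing each delay:
  i=0: min(2*4^0, 6710) = 2
  i=1: min(2*4^1, 6710) = 8
  i=2: min(2*4^2, 6710) = 32
  i=3: min(2*4^3, 6710) = 128
  i=4: min(2*4^4, 6710) = 512
  i=5: min(2*4^5, 6710) = 2048

Answer: 2 8 32 128 512 2048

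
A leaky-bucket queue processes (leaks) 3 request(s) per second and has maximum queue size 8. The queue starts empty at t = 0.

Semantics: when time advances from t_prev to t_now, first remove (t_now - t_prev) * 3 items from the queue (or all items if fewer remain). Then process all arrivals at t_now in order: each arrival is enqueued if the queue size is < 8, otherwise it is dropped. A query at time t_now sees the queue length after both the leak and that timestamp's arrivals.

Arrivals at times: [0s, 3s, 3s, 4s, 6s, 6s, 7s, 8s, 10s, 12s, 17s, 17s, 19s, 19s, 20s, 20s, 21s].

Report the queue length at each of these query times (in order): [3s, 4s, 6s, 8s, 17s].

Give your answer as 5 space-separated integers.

Queue lengths at query times:
  query t=3s: backlog = 2
  query t=4s: backlog = 1
  query t=6s: backlog = 2
  query t=8s: backlog = 1
  query t=17s: backlog = 2

Answer: 2 1 2 1 2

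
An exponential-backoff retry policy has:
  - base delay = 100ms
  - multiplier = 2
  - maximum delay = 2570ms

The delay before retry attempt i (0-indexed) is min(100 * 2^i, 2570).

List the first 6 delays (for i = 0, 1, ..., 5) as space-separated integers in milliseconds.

Computing each delay:
  i=0: min(100*2^0, 2570) = 100
  i=1: min(100*2^1, 2570) = 200
  i=2: min(100*2^2, 2570) = 400
  i=3: min(100*2^3, 2570) = 800
  i=4: min(100*2^4, 2570) = 1600
  i=5: min(100*2^5, 2570) = 2570

Answer: 100 200 400 800 1600 2570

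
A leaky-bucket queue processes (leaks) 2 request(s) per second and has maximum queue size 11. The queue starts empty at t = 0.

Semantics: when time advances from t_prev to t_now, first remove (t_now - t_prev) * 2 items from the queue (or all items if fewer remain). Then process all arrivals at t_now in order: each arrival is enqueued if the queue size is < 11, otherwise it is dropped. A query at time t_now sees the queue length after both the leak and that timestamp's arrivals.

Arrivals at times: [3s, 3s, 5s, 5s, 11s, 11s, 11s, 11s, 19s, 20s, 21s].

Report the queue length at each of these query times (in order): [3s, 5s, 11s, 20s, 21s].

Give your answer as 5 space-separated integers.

Answer: 2 2 4 1 1

Derivation:
Queue lengths at query times:
  query t=3s: backlog = 2
  query t=5s: backlog = 2
  query t=11s: backlog = 4
  query t=20s: backlog = 1
  query t=21s: backlog = 1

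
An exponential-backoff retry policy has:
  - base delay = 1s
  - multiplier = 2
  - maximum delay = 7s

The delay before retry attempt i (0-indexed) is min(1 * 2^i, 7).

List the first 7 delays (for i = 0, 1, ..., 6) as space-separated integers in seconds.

Answer: 1 2 4 7 7 7 7

Derivation:
Computing each delay:
  i=0: min(1*2^0, 7) = 1
  i=1: min(1*2^1, 7) = 2
  i=2: min(1*2^2, 7) = 4
  i=3: min(1*2^3, 7) = 7
  i=4: min(1*2^4, 7) = 7
  i=5: min(1*2^5, 7) = 7
  i=6: min(1*2^6, 7) = 7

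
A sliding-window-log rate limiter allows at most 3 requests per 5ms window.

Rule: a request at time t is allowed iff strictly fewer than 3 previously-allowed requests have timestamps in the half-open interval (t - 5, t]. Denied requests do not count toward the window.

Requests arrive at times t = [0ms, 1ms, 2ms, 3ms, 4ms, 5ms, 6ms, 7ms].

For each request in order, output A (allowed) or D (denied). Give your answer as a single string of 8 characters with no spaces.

Answer: AAADDAAA

Derivation:
Tracking allowed requests in the window:
  req#1 t=0ms: ALLOW
  req#2 t=1ms: ALLOW
  req#3 t=2ms: ALLOW
  req#4 t=3ms: DENY
  req#5 t=4ms: DENY
  req#6 t=5ms: ALLOW
  req#7 t=6ms: ALLOW
  req#8 t=7ms: ALLOW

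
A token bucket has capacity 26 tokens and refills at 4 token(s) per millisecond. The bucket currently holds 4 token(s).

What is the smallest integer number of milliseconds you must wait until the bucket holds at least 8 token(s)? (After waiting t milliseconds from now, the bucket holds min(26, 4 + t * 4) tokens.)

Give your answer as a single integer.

Need 4 + t * 4 >= 8, so t >= 4/4.
Smallest integer t = ceil(4/4) = 1.

Answer: 1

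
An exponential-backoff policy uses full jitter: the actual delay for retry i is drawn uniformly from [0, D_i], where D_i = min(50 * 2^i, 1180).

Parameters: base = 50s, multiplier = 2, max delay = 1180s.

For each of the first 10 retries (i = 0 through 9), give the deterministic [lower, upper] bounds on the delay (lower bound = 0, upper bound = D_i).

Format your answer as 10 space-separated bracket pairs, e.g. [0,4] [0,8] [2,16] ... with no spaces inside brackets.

Answer: [0,50] [0,100] [0,200] [0,400] [0,800] [0,1180] [0,1180] [0,1180] [0,1180] [0,1180]

Derivation:
Computing bounds per retry:
  i=0: D_i=min(50*2^0,1180)=50, bounds=[0,50]
  i=1: D_i=min(50*2^1,1180)=100, bounds=[0,100]
  i=2: D_i=min(50*2^2,1180)=200, bounds=[0,200]
  i=3: D_i=min(50*2^3,1180)=400, bounds=[0,400]
  i=4: D_i=min(50*2^4,1180)=800, bounds=[0,800]
  i=5: D_i=min(50*2^5,1180)=1180, bounds=[0,1180]
  i=6: D_i=min(50*2^6,1180)=1180, bounds=[0,1180]
  i=7: D_i=min(50*2^7,1180)=1180, bounds=[0,1180]
  i=8: D_i=min(50*2^8,1180)=1180, bounds=[0,1180]
  i=9: D_i=min(50*2^9,1180)=1180, bounds=[0,1180]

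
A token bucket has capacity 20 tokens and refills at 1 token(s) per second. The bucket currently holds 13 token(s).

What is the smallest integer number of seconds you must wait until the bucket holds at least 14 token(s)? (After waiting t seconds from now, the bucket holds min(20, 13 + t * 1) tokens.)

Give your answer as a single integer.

Need 13 + t * 1 >= 14, so t >= 1/1.
Smallest integer t = ceil(1/1) = 1.

Answer: 1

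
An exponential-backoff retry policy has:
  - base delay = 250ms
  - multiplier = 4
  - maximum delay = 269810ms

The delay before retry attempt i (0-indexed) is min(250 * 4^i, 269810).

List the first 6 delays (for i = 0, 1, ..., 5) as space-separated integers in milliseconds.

Answer: 250 1000 4000 16000 64000 256000

Derivation:
Computing each delay:
  i=0: min(250*4^0, 269810) = 250
  i=1: min(250*4^1, 269810) = 1000
  i=2: min(250*4^2, 269810) = 4000
  i=3: min(250*4^3, 269810) = 16000
  i=4: min(250*4^4, 269810) = 64000
  i=5: min(250*4^5, 269810) = 256000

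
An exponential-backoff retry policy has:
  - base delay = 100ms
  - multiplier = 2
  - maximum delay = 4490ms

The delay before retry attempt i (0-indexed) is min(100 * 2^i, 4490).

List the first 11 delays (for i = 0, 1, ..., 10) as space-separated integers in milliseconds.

Answer: 100 200 400 800 1600 3200 4490 4490 4490 4490 4490

Derivation:
Computing each delay:
  i=0: min(100*2^0, 4490) = 100
  i=1: min(100*2^1, 4490) = 200
  i=2: min(100*2^2, 4490) = 400
  i=3: min(100*2^3, 4490) = 800
  i=4: min(100*2^4, 4490) = 1600
  i=5: min(100*2^5, 4490) = 3200
  i=6: min(100*2^6, 4490) = 4490
  i=7: min(100*2^7, 4490) = 4490
  i=8: min(100*2^8, 4490) = 4490
  i=9: min(100*2^9, 4490) = 4490
  i=10: min(100*2^10, 4490) = 4490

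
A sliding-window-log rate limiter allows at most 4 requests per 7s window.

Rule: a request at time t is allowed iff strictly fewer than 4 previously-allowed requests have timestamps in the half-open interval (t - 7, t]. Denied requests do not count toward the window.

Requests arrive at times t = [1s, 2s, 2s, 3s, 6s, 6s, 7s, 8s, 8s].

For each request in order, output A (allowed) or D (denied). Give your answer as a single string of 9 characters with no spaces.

Answer: AAAADDDAD

Derivation:
Tracking allowed requests in the window:
  req#1 t=1s: ALLOW
  req#2 t=2s: ALLOW
  req#3 t=2s: ALLOW
  req#4 t=3s: ALLOW
  req#5 t=6s: DENY
  req#6 t=6s: DENY
  req#7 t=7s: DENY
  req#8 t=8s: ALLOW
  req#9 t=8s: DENY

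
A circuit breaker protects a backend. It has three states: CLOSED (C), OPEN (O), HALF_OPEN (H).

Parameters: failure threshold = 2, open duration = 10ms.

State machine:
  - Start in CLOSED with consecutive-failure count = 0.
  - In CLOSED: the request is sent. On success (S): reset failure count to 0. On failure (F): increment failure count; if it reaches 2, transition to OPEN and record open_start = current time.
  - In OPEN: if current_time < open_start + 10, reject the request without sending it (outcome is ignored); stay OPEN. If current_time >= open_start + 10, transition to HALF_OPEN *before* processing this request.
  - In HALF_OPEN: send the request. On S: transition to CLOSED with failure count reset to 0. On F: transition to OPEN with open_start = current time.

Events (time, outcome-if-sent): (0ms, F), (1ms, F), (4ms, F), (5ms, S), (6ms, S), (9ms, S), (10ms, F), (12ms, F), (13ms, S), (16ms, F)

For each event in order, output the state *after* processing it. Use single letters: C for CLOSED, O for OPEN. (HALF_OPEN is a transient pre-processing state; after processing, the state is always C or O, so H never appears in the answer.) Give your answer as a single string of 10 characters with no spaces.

Answer: COOOOOOOOO

Derivation:
State after each event:
  event#1 t=0ms outcome=F: state=CLOSED
  event#2 t=1ms outcome=F: state=OPEN
  event#3 t=4ms outcome=F: state=OPEN
  event#4 t=5ms outcome=S: state=OPEN
  event#5 t=6ms outcome=S: state=OPEN
  event#6 t=9ms outcome=S: state=OPEN
  event#7 t=10ms outcome=F: state=OPEN
  event#8 t=12ms outcome=F: state=OPEN
  event#9 t=13ms outcome=S: state=OPEN
  event#10 t=16ms outcome=F: state=OPEN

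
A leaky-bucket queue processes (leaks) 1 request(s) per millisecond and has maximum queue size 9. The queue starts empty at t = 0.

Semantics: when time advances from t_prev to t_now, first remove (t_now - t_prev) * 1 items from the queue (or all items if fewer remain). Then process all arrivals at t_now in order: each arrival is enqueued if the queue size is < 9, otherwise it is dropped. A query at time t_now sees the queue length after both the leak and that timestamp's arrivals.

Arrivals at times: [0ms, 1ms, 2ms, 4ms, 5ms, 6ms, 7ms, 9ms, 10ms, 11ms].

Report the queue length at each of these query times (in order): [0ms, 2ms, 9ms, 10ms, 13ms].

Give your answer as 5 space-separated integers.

Answer: 1 1 1 1 0

Derivation:
Queue lengths at query times:
  query t=0ms: backlog = 1
  query t=2ms: backlog = 1
  query t=9ms: backlog = 1
  query t=10ms: backlog = 1
  query t=13ms: backlog = 0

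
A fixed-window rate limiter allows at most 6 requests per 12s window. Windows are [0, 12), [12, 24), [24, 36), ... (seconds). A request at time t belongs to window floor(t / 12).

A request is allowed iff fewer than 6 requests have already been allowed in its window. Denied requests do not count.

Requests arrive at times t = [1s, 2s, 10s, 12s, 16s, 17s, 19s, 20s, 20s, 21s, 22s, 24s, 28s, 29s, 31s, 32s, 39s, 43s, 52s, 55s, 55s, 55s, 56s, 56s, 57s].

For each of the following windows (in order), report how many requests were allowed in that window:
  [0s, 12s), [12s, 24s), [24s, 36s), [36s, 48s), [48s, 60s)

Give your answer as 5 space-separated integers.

Processing requests:
  req#1 t=1s (window 0): ALLOW
  req#2 t=2s (window 0): ALLOW
  req#3 t=10s (window 0): ALLOW
  req#4 t=12s (window 1): ALLOW
  req#5 t=16s (window 1): ALLOW
  req#6 t=17s (window 1): ALLOW
  req#7 t=19s (window 1): ALLOW
  req#8 t=20s (window 1): ALLOW
  req#9 t=20s (window 1): ALLOW
  req#10 t=21s (window 1): DENY
  req#11 t=22s (window 1): DENY
  req#12 t=24s (window 2): ALLOW
  req#13 t=28s (window 2): ALLOW
  req#14 t=29s (window 2): ALLOW
  req#15 t=31s (window 2): ALLOW
  req#16 t=32s (window 2): ALLOW
  req#17 t=39s (window 3): ALLOW
  req#18 t=43s (window 3): ALLOW
  req#19 t=52s (window 4): ALLOW
  req#20 t=55s (window 4): ALLOW
  req#21 t=55s (window 4): ALLOW
  req#22 t=55s (window 4): ALLOW
  req#23 t=56s (window 4): ALLOW
  req#24 t=56s (window 4): ALLOW
  req#25 t=57s (window 4): DENY

Allowed counts by window: 3 6 5 2 6

Answer: 3 6 5 2 6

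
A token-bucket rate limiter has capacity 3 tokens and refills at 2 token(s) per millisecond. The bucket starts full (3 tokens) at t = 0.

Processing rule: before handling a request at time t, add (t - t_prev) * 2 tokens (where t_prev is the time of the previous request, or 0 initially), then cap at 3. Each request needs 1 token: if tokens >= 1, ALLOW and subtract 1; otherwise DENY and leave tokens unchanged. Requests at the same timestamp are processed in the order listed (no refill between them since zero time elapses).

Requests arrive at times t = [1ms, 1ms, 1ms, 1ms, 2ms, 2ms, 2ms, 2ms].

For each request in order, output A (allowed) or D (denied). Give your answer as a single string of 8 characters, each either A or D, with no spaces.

Simulating step by step:
  req#1 t=1ms: ALLOW
  req#2 t=1ms: ALLOW
  req#3 t=1ms: ALLOW
  req#4 t=1ms: DENY
  req#5 t=2ms: ALLOW
  req#6 t=2ms: ALLOW
  req#7 t=2ms: DENY
  req#8 t=2ms: DENY

Answer: AAADAADD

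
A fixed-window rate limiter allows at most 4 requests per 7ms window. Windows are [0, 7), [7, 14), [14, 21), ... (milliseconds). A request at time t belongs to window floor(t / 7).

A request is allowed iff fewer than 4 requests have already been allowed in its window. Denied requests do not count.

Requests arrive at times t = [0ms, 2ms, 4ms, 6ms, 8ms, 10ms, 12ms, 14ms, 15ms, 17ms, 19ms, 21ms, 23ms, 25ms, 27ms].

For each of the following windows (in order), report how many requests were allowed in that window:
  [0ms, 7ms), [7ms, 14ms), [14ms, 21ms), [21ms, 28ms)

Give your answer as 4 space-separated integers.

Answer: 4 3 4 4

Derivation:
Processing requests:
  req#1 t=0ms (window 0): ALLOW
  req#2 t=2ms (window 0): ALLOW
  req#3 t=4ms (window 0): ALLOW
  req#4 t=6ms (window 0): ALLOW
  req#5 t=8ms (window 1): ALLOW
  req#6 t=10ms (window 1): ALLOW
  req#7 t=12ms (window 1): ALLOW
  req#8 t=14ms (window 2): ALLOW
  req#9 t=15ms (window 2): ALLOW
  req#10 t=17ms (window 2): ALLOW
  req#11 t=19ms (window 2): ALLOW
  req#12 t=21ms (window 3): ALLOW
  req#13 t=23ms (window 3): ALLOW
  req#14 t=25ms (window 3): ALLOW
  req#15 t=27ms (window 3): ALLOW

Allowed counts by window: 4 3 4 4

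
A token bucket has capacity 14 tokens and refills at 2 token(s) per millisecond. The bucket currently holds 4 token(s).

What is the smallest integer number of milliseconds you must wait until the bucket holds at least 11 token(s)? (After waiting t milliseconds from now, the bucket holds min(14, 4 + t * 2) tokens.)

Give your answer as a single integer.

Need 4 + t * 2 >= 11, so t >= 7/2.
Smallest integer t = ceil(7/2) = 4.

Answer: 4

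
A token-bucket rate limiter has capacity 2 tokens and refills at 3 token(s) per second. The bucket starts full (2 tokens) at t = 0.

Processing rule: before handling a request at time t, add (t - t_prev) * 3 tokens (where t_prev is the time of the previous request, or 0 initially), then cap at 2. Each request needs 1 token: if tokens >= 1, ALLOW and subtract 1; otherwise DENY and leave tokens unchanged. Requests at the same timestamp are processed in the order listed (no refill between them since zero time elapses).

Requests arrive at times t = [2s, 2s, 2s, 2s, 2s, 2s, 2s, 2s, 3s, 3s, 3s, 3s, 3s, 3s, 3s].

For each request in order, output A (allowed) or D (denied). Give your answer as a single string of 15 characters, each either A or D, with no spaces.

Simulating step by step:
  req#1 t=2s: ALLOW
  req#2 t=2s: ALLOW
  req#3 t=2s: DENY
  req#4 t=2s: DENY
  req#5 t=2s: DENY
  req#6 t=2s: DENY
  req#7 t=2s: DENY
  req#8 t=2s: DENY
  req#9 t=3s: ALLOW
  req#10 t=3s: ALLOW
  req#11 t=3s: DENY
  req#12 t=3s: DENY
  req#13 t=3s: DENY
  req#14 t=3s: DENY
  req#15 t=3s: DENY

Answer: AADDDDDDAADDDDD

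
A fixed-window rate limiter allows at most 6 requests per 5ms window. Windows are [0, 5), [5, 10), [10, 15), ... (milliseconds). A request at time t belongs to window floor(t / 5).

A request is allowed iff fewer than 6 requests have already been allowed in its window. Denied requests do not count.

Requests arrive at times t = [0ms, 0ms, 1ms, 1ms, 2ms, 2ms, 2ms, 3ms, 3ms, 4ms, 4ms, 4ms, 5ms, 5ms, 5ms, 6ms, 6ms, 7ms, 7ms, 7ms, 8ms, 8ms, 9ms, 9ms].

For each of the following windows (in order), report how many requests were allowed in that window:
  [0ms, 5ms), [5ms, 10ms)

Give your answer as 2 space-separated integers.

Answer: 6 6

Derivation:
Processing requests:
  req#1 t=0ms (window 0): ALLOW
  req#2 t=0ms (window 0): ALLOW
  req#3 t=1ms (window 0): ALLOW
  req#4 t=1ms (window 0): ALLOW
  req#5 t=2ms (window 0): ALLOW
  req#6 t=2ms (window 0): ALLOW
  req#7 t=2ms (window 0): DENY
  req#8 t=3ms (window 0): DENY
  req#9 t=3ms (window 0): DENY
  req#10 t=4ms (window 0): DENY
  req#11 t=4ms (window 0): DENY
  req#12 t=4ms (window 0): DENY
  req#13 t=5ms (window 1): ALLOW
  req#14 t=5ms (window 1): ALLOW
  req#15 t=5ms (window 1): ALLOW
  req#16 t=6ms (window 1): ALLOW
  req#17 t=6ms (window 1): ALLOW
  req#18 t=7ms (window 1): ALLOW
  req#19 t=7ms (window 1): DENY
  req#20 t=7ms (window 1): DENY
  req#21 t=8ms (window 1): DENY
  req#22 t=8ms (window 1): DENY
  req#23 t=9ms (window 1): DENY
  req#24 t=9ms (window 1): DENY

Allowed counts by window: 6 6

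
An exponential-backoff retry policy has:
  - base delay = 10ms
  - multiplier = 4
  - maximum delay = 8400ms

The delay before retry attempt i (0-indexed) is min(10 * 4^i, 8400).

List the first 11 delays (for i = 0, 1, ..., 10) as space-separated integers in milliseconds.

Computing each delay:
  i=0: min(10*4^0, 8400) = 10
  i=1: min(10*4^1, 8400) = 40
  i=2: min(10*4^2, 8400) = 160
  i=3: min(10*4^3, 8400) = 640
  i=4: min(10*4^4, 8400) = 2560
  i=5: min(10*4^5, 8400) = 8400
  i=6: min(10*4^6, 8400) = 8400
  i=7: min(10*4^7, 8400) = 8400
  i=8: min(10*4^8, 8400) = 8400
  i=9: min(10*4^9, 8400) = 8400
  i=10: min(10*4^10, 8400) = 8400

Answer: 10 40 160 640 2560 8400 8400 8400 8400 8400 8400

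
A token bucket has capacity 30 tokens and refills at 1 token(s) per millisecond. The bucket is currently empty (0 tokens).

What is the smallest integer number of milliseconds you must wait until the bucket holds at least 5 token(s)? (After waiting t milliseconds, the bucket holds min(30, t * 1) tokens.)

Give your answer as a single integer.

Need t * 1 >= 5, so t >= 5/1.
Smallest integer t = ceil(5/1) = 5.

Answer: 5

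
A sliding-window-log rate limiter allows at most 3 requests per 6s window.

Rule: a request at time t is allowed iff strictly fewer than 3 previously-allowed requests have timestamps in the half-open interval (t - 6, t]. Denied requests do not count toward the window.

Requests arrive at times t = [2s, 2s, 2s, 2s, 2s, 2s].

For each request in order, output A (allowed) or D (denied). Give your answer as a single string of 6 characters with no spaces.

Answer: AAADDD

Derivation:
Tracking allowed requests in the window:
  req#1 t=2s: ALLOW
  req#2 t=2s: ALLOW
  req#3 t=2s: ALLOW
  req#4 t=2s: DENY
  req#5 t=2s: DENY
  req#6 t=2s: DENY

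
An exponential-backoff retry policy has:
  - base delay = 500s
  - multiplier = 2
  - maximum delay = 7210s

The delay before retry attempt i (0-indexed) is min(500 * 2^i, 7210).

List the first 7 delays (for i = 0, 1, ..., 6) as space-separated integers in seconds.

Computing each delay:
  i=0: min(500*2^0, 7210) = 500
  i=1: min(500*2^1, 7210) = 1000
  i=2: min(500*2^2, 7210) = 2000
  i=3: min(500*2^3, 7210) = 4000
  i=4: min(500*2^4, 7210) = 7210
  i=5: min(500*2^5, 7210) = 7210
  i=6: min(500*2^6, 7210) = 7210

Answer: 500 1000 2000 4000 7210 7210 7210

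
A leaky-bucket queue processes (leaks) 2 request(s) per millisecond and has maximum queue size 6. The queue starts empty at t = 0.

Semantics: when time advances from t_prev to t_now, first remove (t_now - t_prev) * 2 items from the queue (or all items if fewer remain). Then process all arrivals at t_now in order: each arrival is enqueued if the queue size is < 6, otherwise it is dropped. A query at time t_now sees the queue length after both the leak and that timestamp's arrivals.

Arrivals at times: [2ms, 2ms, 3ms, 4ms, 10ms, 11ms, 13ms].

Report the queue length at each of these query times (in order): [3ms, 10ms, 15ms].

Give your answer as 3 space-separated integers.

Queue lengths at query times:
  query t=3ms: backlog = 1
  query t=10ms: backlog = 1
  query t=15ms: backlog = 0

Answer: 1 1 0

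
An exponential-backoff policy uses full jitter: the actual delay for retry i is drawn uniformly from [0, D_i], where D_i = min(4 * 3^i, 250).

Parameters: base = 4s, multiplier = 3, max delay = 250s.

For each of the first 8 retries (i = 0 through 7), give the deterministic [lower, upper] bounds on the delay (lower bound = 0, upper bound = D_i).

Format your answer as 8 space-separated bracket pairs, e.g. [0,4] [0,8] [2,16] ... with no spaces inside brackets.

Answer: [0,4] [0,12] [0,36] [0,108] [0,250] [0,250] [0,250] [0,250]

Derivation:
Computing bounds per retry:
  i=0: D_i=min(4*3^0,250)=4, bounds=[0,4]
  i=1: D_i=min(4*3^1,250)=12, bounds=[0,12]
  i=2: D_i=min(4*3^2,250)=36, bounds=[0,36]
  i=3: D_i=min(4*3^3,250)=108, bounds=[0,108]
  i=4: D_i=min(4*3^4,250)=250, bounds=[0,250]
  i=5: D_i=min(4*3^5,250)=250, bounds=[0,250]
  i=6: D_i=min(4*3^6,250)=250, bounds=[0,250]
  i=7: D_i=min(4*3^7,250)=250, bounds=[0,250]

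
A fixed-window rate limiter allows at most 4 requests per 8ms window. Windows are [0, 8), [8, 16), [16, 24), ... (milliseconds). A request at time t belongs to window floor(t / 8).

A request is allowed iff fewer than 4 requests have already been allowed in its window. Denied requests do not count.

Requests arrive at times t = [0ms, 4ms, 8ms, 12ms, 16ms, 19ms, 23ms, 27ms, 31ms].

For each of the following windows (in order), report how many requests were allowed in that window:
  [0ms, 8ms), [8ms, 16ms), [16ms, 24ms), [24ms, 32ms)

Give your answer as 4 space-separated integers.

Answer: 2 2 3 2

Derivation:
Processing requests:
  req#1 t=0ms (window 0): ALLOW
  req#2 t=4ms (window 0): ALLOW
  req#3 t=8ms (window 1): ALLOW
  req#4 t=12ms (window 1): ALLOW
  req#5 t=16ms (window 2): ALLOW
  req#6 t=19ms (window 2): ALLOW
  req#7 t=23ms (window 2): ALLOW
  req#8 t=27ms (window 3): ALLOW
  req#9 t=31ms (window 3): ALLOW

Allowed counts by window: 2 2 3 2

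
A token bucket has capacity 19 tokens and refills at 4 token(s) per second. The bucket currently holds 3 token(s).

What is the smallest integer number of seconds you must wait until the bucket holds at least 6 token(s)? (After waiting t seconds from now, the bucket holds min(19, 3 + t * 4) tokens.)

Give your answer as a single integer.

Answer: 1

Derivation:
Need 3 + t * 4 >= 6, so t >= 3/4.
Smallest integer t = ceil(3/4) = 1.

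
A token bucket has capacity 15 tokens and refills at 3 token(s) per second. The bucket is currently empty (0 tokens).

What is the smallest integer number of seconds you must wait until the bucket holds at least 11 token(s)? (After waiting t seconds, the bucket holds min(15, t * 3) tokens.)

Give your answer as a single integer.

Answer: 4

Derivation:
Need t * 3 >= 11, so t >= 11/3.
Smallest integer t = ceil(11/3) = 4.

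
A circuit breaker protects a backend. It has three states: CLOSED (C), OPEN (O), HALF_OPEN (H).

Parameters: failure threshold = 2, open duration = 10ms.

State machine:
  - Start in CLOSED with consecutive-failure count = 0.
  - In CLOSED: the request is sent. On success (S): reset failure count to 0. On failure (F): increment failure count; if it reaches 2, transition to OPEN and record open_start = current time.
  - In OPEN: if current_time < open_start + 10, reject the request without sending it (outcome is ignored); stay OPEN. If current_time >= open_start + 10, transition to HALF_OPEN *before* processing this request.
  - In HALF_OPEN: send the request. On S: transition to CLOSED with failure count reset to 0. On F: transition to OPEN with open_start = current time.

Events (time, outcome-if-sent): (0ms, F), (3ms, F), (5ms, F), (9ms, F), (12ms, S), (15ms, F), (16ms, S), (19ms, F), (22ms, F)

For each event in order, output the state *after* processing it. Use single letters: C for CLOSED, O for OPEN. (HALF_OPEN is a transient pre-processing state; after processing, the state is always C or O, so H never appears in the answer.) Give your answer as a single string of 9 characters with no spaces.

Answer: COOOOOOOO

Derivation:
State after each event:
  event#1 t=0ms outcome=F: state=CLOSED
  event#2 t=3ms outcome=F: state=OPEN
  event#3 t=5ms outcome=F: state=OPEN
  event#4 t=9ms outcome=F: state=OPEN
  event#5 t=12ms outcome=S: state=OPEN
  event#6 t=15ms outcome=F: state=OPEN
  event#7 t=16ms outcome=S: state=OPEN
  event#8 t=19ms outcome=F: state=OPEN
  event#9 t=22ms outcome=F: state=OPEN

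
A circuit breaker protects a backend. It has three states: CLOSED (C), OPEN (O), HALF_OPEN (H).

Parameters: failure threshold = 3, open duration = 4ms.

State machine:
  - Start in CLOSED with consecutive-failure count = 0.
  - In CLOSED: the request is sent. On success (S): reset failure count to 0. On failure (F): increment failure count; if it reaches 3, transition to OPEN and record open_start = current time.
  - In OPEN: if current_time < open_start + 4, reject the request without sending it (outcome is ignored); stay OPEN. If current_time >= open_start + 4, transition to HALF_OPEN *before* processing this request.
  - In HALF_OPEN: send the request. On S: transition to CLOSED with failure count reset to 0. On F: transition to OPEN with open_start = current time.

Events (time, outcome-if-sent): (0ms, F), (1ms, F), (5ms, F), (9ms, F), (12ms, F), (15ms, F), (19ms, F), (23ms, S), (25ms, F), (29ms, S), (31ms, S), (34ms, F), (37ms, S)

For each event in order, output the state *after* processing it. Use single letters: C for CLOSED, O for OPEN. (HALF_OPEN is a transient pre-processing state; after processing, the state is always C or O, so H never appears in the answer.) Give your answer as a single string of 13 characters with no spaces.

State after each event:
  event#1 t=0ms outcome=F: state=CLOSED
  event#2 t=1ms outcome=F: state=CLOSED
  event#3 t=5ms outcome=F: state=OPEN
  event#4 t=9ms outcome=F: state=OPEN
  event#5 t=12ms outcome=F: state=OPEN
  event#6 t=15ms outcome=F: state=OPEN
  event#7 t=19ms outcome=F: state=OPEN
  event#8 t=23ms outcome=S: state=CLOSED
  event#9 t=25ms outcome=F: state=CLOSED
  event#10 t=29ms outcome=S: state=CLOSED
  event#11 t=31ms outcome=S: state=CLOSED
  event#12 t=34ms outcome=F: state=CLOSED
  event#13 t=37ms outcome=S: state=CLOSED

Answer: CCOOOOOCCCCCC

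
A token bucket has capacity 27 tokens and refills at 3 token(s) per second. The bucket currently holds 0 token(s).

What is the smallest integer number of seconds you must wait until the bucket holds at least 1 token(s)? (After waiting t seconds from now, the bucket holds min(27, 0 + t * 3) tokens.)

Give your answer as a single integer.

Need 0 + t * 3 >= 1, so t >= 1/3.
Smallest integer t = ceil(1/3) = 1.

Answer: 1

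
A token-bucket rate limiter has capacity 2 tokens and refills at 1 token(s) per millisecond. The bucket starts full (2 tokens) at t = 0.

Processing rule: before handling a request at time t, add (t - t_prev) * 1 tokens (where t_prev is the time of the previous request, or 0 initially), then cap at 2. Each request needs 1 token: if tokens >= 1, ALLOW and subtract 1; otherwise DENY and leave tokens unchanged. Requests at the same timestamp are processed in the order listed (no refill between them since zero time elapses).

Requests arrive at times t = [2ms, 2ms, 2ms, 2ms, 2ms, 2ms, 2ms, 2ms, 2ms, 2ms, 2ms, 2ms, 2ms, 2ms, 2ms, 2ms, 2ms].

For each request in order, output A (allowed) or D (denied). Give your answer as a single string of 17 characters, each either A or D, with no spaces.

Answer: AADDDDDDDDDDDDDDD

Derivation:
Simulating step by step:
  req#1 t=2ms: ALLOW
  req#2 t=2ms: ALLOW
  req#3 t=2ms: DENY
  req#4 t=2ms: DENY
  req#5 t=2ms: DENY
  req#6 t=2ms: DENY
  req#7 t=2ms: DENY
  req#8 t=2ms: DENY
  req#9 t=2ms: DENY
  req#10 t=2ms: DENY
  req#11 t=2ms: DENY
  req#12 t=2ms: DENY
  req#13 t=2ms: DENY
  req#14 t=2ms: DENY
  req#15 t=2ms: DENY
  req#16 t=2ms: DENY
  req#17 t=2ms: DENY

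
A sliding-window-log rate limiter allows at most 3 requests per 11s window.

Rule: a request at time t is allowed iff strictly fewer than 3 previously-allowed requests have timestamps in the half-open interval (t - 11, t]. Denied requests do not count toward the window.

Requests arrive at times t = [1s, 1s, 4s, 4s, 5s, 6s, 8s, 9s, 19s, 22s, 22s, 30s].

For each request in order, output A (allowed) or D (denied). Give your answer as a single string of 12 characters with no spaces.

Answer: AAADDDDDAAAA

Derivation:
Tracking allowed requests in the window:
  req#1 t=1s: ALLOW
  req#2 t=1s: ALLOW
  req#3 t=4s: ALLOW
  req#4 t=4s: DENY
  req#5 t=5s: DENY
  req#6 t=6s: DENY
  req#7 t=8s: DENY
  req#8 t=9s: DENY
  req#9 t=19s: ALLOW
  req#10 t=22s: ALLOW
  req#11 t=22s: ALLOW
  req#12 t=30s: ALLOW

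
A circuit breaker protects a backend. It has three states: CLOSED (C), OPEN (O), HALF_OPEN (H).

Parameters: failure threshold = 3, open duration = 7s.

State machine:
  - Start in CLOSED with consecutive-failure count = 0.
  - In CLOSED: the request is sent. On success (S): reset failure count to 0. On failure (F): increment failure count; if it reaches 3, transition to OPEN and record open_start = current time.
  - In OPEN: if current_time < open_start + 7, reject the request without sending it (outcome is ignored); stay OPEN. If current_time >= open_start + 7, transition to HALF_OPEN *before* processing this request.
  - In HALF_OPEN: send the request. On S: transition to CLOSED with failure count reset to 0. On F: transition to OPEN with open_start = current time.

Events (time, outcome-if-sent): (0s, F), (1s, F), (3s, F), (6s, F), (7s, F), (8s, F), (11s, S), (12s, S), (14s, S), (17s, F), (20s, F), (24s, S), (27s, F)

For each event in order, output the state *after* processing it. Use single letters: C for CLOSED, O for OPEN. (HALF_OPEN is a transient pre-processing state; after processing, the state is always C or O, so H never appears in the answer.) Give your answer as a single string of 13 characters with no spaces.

State after each event:
  event#1 t=0s outcome=F: state=CLOSED
  event#2 t=1s outcome=F: state=CLOSED
  event#3 t=3s outcome=F: state=OPEN
  event#4 t=6s outcome=F: state=OPEN
  event#5 t=7s outcome=F: state=OPEN
  event#6 t=8s outcome=F: state=OPEN
  event#7 t=11s outcome=S: state=CLOSED
  event#8 t=12s outcome=S: state=CLOSED
  event#9 t=14s outcome=S: state=CLOSED
  event#10 t=17s outcome=F: state=CLOSED
  event#11 t=20s outcome=F: state=CLOSED
  event#12 t=24s outcome=S: state=CLOSED
  event#13 t=27s outcome=F: state=CLOSED

Answer: CCOOOOCCCCCCC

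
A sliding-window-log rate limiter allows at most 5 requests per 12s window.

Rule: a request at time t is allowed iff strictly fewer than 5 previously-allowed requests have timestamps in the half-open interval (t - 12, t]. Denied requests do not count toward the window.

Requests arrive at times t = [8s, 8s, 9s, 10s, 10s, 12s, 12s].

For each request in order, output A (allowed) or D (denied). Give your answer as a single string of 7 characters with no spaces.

Tracking allowed requests in the window:
  req#1 t=8s: ALLOW
  req#2 t=8s: ALLOW
  req#3 t=9s: ALLOW
  req#4 t=10s: ALLOW
  req#5 t=10s: ALLOW
  req#6 t=12s: DENY
  req#7 t=12s: DENY

Answer: AAAAADD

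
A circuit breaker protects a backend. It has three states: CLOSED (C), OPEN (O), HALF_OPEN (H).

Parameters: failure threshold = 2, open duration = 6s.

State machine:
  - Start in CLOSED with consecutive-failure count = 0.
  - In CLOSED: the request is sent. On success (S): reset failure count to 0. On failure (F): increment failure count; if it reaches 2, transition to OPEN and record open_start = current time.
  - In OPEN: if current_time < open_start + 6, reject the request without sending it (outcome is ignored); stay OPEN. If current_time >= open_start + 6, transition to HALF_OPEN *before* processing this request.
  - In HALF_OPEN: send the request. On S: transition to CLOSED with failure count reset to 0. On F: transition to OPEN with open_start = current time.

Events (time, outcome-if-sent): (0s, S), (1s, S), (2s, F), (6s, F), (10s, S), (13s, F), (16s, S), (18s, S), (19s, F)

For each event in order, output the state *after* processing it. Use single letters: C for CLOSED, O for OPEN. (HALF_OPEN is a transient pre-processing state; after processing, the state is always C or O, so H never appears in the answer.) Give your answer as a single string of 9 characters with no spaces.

Answer: CCCOOOOOO

Derivation:
State after each event:
  event#1 t=0s outcome=S: state=CLOSED
  event#2 t=1s outcome=S: state=CLOSED
  event#3 t=2s outcome=F: state=CLOSED
  event#4 t=6s outcome=F: state=OPEN
  event#5 t=10s outcome=S: state=OPEN
  event#6 t=13s outcome=F: state=OPEN
  event#7 t=16s outcome=S: state=OPEN
  event#8 t=18s outcome=S: state=OPEN
  event#9 t=19s outcome=F: state=OPEN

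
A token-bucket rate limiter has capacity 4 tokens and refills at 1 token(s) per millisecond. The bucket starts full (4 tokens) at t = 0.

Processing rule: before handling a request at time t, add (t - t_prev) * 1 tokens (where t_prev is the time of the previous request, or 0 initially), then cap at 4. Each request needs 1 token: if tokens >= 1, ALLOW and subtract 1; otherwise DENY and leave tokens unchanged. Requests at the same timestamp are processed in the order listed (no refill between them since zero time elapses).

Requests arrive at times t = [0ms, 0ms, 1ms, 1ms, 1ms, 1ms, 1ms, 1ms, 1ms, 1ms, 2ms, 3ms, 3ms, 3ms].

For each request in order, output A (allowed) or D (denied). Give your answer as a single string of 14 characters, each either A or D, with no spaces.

Answer: AAAAADDDDDAADD

Derivation:
Simulating step by step:
  req#1 t=0ms: ALLOW
  req#2 t=0ms: ALLOW
  req#3 t=1ms: ALLOW
  req#4 t=1ms: ALLOW
  req#5 t=1ms: ALLOW
  req#6 t=1ms: DENY
  req#7 t=1ms: DENY
  req#8 t=1ms: DENY
  req#9 t=1ms: DENY
  req#10 t=1ms: DENY
  req#11 t=2ms: ALLOW
  req#12 t=3ms: ALLOW
  req#13 t=3ms: DENY
  req#14 t=3ms: DENY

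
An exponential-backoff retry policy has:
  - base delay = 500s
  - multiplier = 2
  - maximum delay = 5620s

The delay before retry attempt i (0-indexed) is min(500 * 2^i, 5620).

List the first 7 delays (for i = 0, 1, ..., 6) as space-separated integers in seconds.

Answer: 500 1000 2000 4000 5620 5620 5620

Derivation:
Computing each delay:
  i=0: min(500*2^0, 5620) = 500
  i=1: min(500*2^1, 5620) = 1000
  i=2: min(500*2^2, 5620) = 2000
  i=3: min(500*2^3, 5620) = 4000
  i=4: min(500*2^4, 5620) = 5620
  i=5: min(500*2^5, 5620) = 5620
  i=6: min(500*2^6, 5620) = 5620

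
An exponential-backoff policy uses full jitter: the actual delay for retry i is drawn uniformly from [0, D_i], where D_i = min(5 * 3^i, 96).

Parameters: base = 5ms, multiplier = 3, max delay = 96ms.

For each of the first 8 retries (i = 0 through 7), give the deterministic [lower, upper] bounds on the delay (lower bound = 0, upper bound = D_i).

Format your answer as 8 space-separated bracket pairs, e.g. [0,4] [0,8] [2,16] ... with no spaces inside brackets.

Computing bounds per retry:
  i=0: D_i=min(5*3^0,96)=5, bounds=[0,5]
  i=1: D_i=min(5*3^1,96)=15, bounds=[0,15]
  i=2: D_i=min(5*3^2,96)=45, bounds=[0,45]
  i=3: D_i=min(5*3^3,96)=96, bounds=[0,96]
  i=4: D_i=min(5*3^4,96)=96, bounds=[0,96]
  i=5: D_i=min(5*3^5,96)=96, bounds=[0,96]
  i=6: D_i=min(5*3^6,96)=96, bounds=[0,96]
  i=7: D_i=min(5*3^7,96)=96, bounds=[0,96]

Answer: [0,5] [0,15] [0,45] [0,96] [0,96] [0,96] [0,96] [0,96]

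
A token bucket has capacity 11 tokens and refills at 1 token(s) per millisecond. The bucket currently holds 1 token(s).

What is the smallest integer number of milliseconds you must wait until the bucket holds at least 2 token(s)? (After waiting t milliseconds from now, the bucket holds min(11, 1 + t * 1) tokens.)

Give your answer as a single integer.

Answer: 1

Derivation:
Need 1 + t * 1 >= 2, so t >= 1/1.
Smallest integer t = ceil(1/1) = 1.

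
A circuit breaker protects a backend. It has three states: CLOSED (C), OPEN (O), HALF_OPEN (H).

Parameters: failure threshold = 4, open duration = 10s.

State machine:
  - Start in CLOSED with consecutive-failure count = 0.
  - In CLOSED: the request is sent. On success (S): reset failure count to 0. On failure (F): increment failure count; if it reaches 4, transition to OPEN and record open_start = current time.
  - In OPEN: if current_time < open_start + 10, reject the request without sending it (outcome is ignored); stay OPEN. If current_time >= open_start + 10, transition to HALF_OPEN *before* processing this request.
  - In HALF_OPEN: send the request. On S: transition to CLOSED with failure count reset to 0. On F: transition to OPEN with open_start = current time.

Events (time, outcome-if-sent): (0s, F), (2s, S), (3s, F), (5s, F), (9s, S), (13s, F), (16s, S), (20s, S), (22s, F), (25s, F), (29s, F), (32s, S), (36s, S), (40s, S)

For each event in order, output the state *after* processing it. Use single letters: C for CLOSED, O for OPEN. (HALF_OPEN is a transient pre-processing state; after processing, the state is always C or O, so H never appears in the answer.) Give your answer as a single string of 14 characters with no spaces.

Answer: CCCCCCCCCCCCCC

Derivation:
State after each event:
  event#1 t=0s outcome=F: state=CLOSED
  event#2 t=2s outcome=S: state=CLOSED
  event#3 t=3s outcome=F: state=CLOSED
  event#4 t=5s outcome=F: state=CLOSED
  event#5 t=9s outcome=S: state=CLOSED
  event#6 t=13s outcome=F: state=CLOSED
  event#7 t=16s outcome=S: state=CLOSED
  event#8 t=20s outcome=S: state=CLOSED
  event#9 t=22s outcome=F: state=CLOSED
  event#10 t=25s outcome=F: state=CLOSED
  event#11 t=29s outcome=F: state=CLOSED
  event#12 t=32s outcome=S: state=CLOSED
  event#13 t=36s outcome=S: state=CLOSED
  event#14 t=40s outcome=S: state=CLOSED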